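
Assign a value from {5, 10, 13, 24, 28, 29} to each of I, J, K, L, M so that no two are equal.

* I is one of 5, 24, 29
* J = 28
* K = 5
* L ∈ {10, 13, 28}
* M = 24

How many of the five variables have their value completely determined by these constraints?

J must be 28 (only option left). Strike 28 from L.
K's domain is down to {5}, so K = 5. Eliminate 5 elsewhere: I.
M must be 24 (only option left). Remove 24 from I.
I must be 29 (only option left).
Determined: I=29, J=28, K=5, M=24. The other variables each still have more than one consistent value. That makes 4.

4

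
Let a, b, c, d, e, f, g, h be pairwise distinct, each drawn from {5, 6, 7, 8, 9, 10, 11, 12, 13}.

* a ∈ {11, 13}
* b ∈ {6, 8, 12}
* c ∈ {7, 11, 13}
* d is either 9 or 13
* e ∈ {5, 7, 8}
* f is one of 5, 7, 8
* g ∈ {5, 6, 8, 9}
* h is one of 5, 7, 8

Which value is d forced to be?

9

The 8 variables together cover exactly {5, 6, 7, 8, 9, 11, 12, 13} — 8 values for 8 variables — and 12 appears only in b's list, so b = 12.
The 7 still-open variables together cover exactly {5, 6, 7, 8, 9, 11, 13} — 7 values for 7 variables — and 6 appears only in g's list, so g = 6.
Among the 6 still-open variables, 9 fits only d (and all 6 values in {5, 7, 8, 9, 11, 13} must be used), so d = 9.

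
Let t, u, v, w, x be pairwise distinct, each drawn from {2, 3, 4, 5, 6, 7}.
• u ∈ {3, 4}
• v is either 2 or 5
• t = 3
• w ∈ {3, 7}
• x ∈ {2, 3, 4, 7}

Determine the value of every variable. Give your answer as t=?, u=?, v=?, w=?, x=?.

t's domain is down to {3}, so t = 3. Remove 3 from u, w, x.
u has just one choice, so u = 4. Eliminate 4 elsewhere: x.
w must be 7 (only option left). Strike 7 from x.
x's domain is down to {2}, so x = 2. Strike 2 from v.
v's domain is down to {5}, so v = 5.

t=3, u=4, v=5, w=7, x=2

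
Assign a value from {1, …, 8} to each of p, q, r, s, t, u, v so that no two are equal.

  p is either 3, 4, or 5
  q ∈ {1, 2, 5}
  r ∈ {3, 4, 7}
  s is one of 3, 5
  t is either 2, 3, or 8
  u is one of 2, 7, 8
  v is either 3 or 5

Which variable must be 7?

r

Among the 7 variables, 1 fits only q (and all 7 values in {1, 2, 3, 4, 5, 7, 8} must be used), so q = 1.
The 2 variables s and v are confined to {3, 5}, which locks those values in; drop them from p, r, t.
p has just one choice, so p = 4. Eliminate 4 elsewhere: r.
So 7 goes to r.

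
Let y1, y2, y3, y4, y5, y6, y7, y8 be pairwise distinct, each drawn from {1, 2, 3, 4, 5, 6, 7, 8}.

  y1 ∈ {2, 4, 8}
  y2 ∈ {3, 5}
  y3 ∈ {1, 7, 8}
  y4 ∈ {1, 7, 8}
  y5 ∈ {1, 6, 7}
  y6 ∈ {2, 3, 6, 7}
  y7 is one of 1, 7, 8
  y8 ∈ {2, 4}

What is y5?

6

The 8 variables together cover exactly {1, 2, 3, 4, 5, 6, 7, 8} — 8 values for 8 variables — and 5 appears only in y2's list, so y2 = 5.
The 7 still-open variables draw from only 7 values {1, 2, 3, 4, 6, 7, 8}, so each is used; only y6 can be 3, hence y6 = 3.
The 6 still-open variables together cover exactly {1, 2, 4, 6, 7, 8} — 6 values for 6 variables — and 6 appears only in y5's list, so y5 = 6.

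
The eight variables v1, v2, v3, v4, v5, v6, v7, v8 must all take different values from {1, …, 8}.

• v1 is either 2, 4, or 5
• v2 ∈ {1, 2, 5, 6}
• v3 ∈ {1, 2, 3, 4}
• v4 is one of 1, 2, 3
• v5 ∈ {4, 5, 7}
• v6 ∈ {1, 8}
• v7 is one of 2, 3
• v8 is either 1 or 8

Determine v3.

The 8 variables draw from only 8 values {1, 2, 3, 4, 5, 6, 7, 8}, so each is used; only v2 can be 6, hence v2 = 6.
The 7 still-open variables together cover exactly {1, 2, 3, 4, 5, 7, 8} — 7 values for 7 variables — and 7 appears only in v5's list, so v5 = 7.
The 6 still-open variables draw from only 6 values {1, 2, 3, 4, 5, 8}, so each is used; only v1 can be 5, hence v1 = 5.
The 5 still-open variables draw from only 5 values {1, 2, 3, 4, 8}, so each is used; only v3 can be 4, hence v3 = 4.

4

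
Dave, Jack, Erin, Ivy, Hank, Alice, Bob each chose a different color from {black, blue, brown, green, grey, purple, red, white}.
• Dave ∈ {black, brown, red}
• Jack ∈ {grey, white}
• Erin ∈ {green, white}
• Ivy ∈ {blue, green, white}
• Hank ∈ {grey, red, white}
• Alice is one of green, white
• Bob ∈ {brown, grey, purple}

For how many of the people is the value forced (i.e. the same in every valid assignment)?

3

Erin and Alice share exactly the 2 values {green, white}; by pigeonhole those values go to them, so strike green, white from Jack, Ivy, Hank.
Jack has just one choice, so Jack = grey. Eliminate grey elsewhere: Hank, Bob.
Ivy must be blue (only option left).
Hank's domain is down to {red}, so Hank = red. Strike red from Dave.
Determined: Jack=grey, Ivy=blue, Hank=red. The other people each still have more than one consistent value. That makes 3.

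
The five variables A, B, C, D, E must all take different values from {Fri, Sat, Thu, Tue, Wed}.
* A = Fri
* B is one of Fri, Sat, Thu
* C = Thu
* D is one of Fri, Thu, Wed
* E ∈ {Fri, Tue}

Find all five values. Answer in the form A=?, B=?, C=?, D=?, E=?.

A's domain is down to {Fri}, so A = Fri. Remove Fri from B, D, E.
C has just one choice, so C = Thu. Eliminate Thu elsewhere: B, D.
That leaves D = Wed.
E must be Tue (only option left).
B must be Sat (only option left).

A=Fri, B=Sat, C=Thu, D=Wed, E=Tue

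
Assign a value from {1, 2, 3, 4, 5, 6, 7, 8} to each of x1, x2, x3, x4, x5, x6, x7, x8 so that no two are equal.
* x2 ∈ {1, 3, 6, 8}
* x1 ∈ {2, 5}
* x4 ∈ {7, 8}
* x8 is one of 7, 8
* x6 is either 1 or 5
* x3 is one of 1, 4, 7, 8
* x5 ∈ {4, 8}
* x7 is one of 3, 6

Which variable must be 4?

x5

The 8 variables together cover exactly {1, 2, 3, 4, 5, 6, 7, 8} — 8 values for 8 variables — and 2 appears only in x1's list, so x1 = 2.
Among the 7 still-open variables, 5 fits only x6 (and all 7 values in {1, 3, 4, 5, 6, 7, 8} must be used), so x6 = 5.
x4 and x8 between them cover only {7, 8} — a naked pair. Remove those values from x2, x3, x5.
So 4 goes to x5.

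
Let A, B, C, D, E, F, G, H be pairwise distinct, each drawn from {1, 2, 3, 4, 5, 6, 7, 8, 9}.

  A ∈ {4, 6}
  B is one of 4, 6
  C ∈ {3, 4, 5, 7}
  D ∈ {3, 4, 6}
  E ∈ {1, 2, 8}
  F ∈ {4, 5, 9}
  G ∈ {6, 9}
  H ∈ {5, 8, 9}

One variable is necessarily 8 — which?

A and B share exactly the 2 values {4, 6}; by pigeonhole those values go to them, so strike 4, 6 from C, D, F, G.
D has just one choice, so D = 3. Remove 3 from C.
G's domain is down to {9}, so G = 9. Strike 9 from F, H.
F has just one choice, so F = 5. So C, H can't be 5.
So 8 goes to H.

H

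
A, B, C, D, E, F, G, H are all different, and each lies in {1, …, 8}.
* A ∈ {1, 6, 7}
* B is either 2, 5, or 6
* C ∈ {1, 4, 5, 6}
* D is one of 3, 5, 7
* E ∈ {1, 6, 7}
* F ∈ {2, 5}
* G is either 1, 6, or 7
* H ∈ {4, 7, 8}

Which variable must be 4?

Among the 8 variables, 3 fits only D (and all 8 values in {1, 2, 3, 4, 5, 6, 7, 8} must be used), so D = 3.
The 7 still-open variables draw from only 7 values {1, 2, 4, 5, 6, 7, 8}, so each is used; only H can be 8, hence H = 8.
The 6 still-open variables draw from only 6 values {1, 2, 4, 5, 6, 7}, so each is used; only C can be 4, hence C = 4.

C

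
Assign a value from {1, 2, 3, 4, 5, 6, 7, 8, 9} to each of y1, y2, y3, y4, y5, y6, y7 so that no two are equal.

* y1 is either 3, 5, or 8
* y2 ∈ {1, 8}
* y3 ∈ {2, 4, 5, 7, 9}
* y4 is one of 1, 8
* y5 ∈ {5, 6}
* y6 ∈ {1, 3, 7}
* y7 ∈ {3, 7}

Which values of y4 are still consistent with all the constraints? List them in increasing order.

1, 8

y2 and y4 between them cover only {1, 8} — a naked pair. Remove those values from y1, y6.
y6 and y7 share exactly the 2 values {3, 7}; by pigeonhole those values go to them, so strike 3, 7 from y1, y3.
y1 has just one choice, so y1 = 5. Strike 5 from y3, y5.
y5 must be 6 (only option left).
No further eliminations apply; y4 can still be any of 1, 8.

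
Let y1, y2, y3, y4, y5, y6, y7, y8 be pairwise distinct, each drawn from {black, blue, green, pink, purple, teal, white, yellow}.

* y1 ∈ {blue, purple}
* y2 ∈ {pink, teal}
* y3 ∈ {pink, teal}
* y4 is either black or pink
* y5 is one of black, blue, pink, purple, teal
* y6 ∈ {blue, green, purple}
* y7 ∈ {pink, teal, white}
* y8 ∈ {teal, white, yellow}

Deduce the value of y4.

black

The 8 variables together cover exactly {black, blue, green, pink, purple, teal, white, yellow} — 8 values for 8 variables — and green appears only in y6's list, so y6 = green.
The 7 still-open variables together cover exactly {black, blue, pink, purple, teal, white, yellow} — 7 values for 7 variables — and yellow appears only in y8's list, so y8 = yellow.
The 6 still-open variables together cover exactly {black, blue, pink, purple, teal, white} — 6 values for 6 variables — and white appears only in y7's list, so y7 = white.
y2 and y3 share exactly the 2 values {pink, teal}; by pigeonhole those values go to them, so strike pink, teal from y4, y5.
So y4 = black.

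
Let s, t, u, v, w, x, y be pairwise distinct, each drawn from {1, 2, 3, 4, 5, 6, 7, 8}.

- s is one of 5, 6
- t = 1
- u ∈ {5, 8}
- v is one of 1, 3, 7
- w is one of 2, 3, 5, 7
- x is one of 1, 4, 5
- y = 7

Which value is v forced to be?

3

t's domain is down to {1}, so t = 1. Eliminate 1 elsewhere: v, x.
y has just one choice, so y = 7. So v, w can't be 7.
So v = 3.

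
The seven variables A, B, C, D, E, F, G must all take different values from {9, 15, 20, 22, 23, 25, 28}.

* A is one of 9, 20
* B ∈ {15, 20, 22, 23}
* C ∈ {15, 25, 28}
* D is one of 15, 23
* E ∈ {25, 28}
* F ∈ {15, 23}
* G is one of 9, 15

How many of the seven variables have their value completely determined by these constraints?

The 7 variables together cover exactly {9, 15, 20, 22, 23, 25, 28} — 7 values for 7 variables — and 22 appears only in B's list, so B = 22.
Among the 6 still-open variables, 20 fits only A (and all 6 values in {9, 15, 20, 23, 25, 28} must be used), so A = 20.
The 5 still-open variables draw from only 5 values {9, 15, 23, 25, 28}, so each is used; only G can be 9, hence G = 9.
The 2 variables D and F are confined to {15, 23}, which locks those values in; drop them from C.
Determined: A=20, B=22, G=9. The other variables each still have more than one consistent value. That makes 3.

3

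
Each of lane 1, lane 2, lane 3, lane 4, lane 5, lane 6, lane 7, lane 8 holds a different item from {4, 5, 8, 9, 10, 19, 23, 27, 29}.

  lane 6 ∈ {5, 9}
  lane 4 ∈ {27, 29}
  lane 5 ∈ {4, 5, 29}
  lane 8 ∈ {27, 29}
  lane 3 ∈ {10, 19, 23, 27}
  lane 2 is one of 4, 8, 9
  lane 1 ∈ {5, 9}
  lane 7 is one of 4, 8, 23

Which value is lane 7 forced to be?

23

The 2 variables lane 1 and lane 6 are confined to {5, 9}, which locks those values in; drop them from lane 2, lane 5.
The 2 variables lane 4 and lane 8 are confined to {27, 29}, which locks those values in; drop them from lane 3, lane 5.
lane 5 must be 4 (only option left). So lane 2, lane 7 can't be 4.
lane 2's domain is down to {8}, so lane 2 = 8. Eliminate 8 elsewhere: lane 7.
So lane 7 = 23.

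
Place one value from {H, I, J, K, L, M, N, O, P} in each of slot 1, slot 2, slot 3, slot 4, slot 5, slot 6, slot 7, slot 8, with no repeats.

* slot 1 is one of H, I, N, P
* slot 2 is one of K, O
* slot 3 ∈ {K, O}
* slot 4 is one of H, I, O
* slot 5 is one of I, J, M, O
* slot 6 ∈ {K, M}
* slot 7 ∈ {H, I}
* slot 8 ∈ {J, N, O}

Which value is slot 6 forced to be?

M

The 8 variables together cover exactly {H, I, J, K, M, N, O, P} — 8 values for 8 variables — and P appears only in slot 1's list, so slot 1 = P.
The 7 still-open variables together cover exactly {H, I, J, K, M, N, O} — 7 values for 7 variables — and N appears only in slot 8's list, so slot 8 = N.
The 6 still-open variables draw from only 6 values {H, I, J, K, M, O}, so each is used; only slot 5 can be J, hence slot 5 = J.
Among the 5 still-open variables, M fits only slot 6 (and all 5 values in {H, I, K, M, O} must be used), so slot 6 = M.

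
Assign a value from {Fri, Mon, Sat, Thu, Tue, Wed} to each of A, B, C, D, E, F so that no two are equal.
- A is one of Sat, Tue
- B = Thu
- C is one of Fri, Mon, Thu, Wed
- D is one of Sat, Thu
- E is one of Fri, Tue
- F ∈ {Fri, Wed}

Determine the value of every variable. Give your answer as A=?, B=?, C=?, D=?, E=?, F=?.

B has just one choice, so B = Thu. So C, D can't be Thu.
D has just one choice, so D = Sat. So A can't be Sat.
A's domain is down to {Tue}, so A = Tue. Remove Tue from E.
E has just one choice, so E = Fri. So C, F can't be Fri.
F's domain is down to {Wed}, so F = Wed. Strike Wed from C.
C has just one choice, so C = Mon.

A=Tue, B=Thu, C=Mon, D=Sat, E=Fri, F=Wed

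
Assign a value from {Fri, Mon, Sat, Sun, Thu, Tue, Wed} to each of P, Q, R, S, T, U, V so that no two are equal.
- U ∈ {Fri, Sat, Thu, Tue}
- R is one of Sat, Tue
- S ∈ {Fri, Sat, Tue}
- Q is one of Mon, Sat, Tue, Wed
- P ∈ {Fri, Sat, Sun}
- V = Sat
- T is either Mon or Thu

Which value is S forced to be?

V must be Sat (only option left). Remove Sat from P, Q, R, S, U.
R must be Tue (only option left). Remove Tue from Q, S, U.
So S = Fri.

Fri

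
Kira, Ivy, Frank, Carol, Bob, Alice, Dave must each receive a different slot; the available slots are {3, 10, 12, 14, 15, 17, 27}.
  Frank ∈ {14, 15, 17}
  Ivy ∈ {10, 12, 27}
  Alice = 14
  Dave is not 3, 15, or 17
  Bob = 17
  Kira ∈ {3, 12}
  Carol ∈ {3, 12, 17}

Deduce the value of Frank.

15

Bob must be 17 (only option left). Eliminate 17 elsewhere: Frank, Carol.
Alice's domain is down to {14}, so Alice = 14. Remove 14 from Frank, Dave.
So Frank = 15.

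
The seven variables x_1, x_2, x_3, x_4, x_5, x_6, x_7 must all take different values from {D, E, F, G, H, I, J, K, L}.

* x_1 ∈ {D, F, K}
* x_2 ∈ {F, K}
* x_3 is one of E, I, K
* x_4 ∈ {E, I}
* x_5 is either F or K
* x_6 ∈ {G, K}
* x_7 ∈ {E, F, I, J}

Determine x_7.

J

Among the 7 variables, D fits only x_1 (and all 7 values in {D, E, F, G, I, J, K} must be used), so x_1 = D.
Among the 6 still-open variables, G fits only x_6 (and all 6 values in {E, F, G, I, J, K} must be used), so x_6 = G.
Among the 5 still-open variables, J fits only x_7 (and all 5 values in {E, F, I, J, K} must be used), so x_7 = J.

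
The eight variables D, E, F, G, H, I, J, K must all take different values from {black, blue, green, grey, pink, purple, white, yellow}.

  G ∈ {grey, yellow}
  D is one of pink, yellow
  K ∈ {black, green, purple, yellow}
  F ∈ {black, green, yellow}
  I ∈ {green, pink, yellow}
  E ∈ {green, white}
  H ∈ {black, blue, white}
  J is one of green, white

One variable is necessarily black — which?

F

Among the 8 variables, blue fits only H (and all 8 values in {black, blue, green, grey, pink, purple, white, yellow} must be used), so H = blue.
Among the 7 still-open variables, grey fits only G (and all 7 values in {black, green, grey, pink, purple, white, yellow} must be used), so G = grey.
Among the 6 still-open variables, purple fits only K (and all 6 values in {black, green, pink, purple, white, yellow} must be used), so K = purple.
The 5 still-open variables draw from only 5 values {black, green, pink, white, yellow}, so each is used; only F can be black, hence F = black.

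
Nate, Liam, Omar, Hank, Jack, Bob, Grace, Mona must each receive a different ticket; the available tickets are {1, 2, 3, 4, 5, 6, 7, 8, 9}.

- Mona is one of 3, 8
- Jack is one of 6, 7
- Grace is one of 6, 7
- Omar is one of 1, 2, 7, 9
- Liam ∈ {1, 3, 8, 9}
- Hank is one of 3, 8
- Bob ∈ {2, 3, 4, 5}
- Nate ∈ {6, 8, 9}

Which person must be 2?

Omar

Hank and Mona between them cover only {3, 8} — a naked pair. Remove those values from Nate, Liam, Bob.
Jack and Grace between them cover only {6, 7} — a naked pair. Remove those values from Nate, Omar.
Nate must be 9 (only option left). Remove 9 from Liam, Omar.
That leaves Liam = 1. Strike 1 from Omar.
So 2 goes to Omar.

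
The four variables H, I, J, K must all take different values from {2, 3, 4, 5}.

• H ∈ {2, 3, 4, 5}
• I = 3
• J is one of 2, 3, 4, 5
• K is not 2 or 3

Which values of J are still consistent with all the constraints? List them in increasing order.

I must be 3 (only option left). Strike 3 from H, J.
No further eliminations apply; J can still be any of 2, 4, 5.

2, 4, 5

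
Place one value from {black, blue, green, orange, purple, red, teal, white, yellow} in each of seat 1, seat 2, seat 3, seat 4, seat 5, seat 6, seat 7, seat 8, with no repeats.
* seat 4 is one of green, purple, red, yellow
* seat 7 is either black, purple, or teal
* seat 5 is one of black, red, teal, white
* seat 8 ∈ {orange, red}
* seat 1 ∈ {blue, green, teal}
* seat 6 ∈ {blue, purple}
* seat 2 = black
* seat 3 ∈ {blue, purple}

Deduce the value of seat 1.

seat 2 must be black (only option left). Strike black from seat 5, seat 7.
seat 3 and seat 6 share exactly the 2 values {blue, purple}; by pigeonhole those values go to them, so strike blue, purple from seat 1, seat 4, seat 7.
seat 7's domain is down to {teal}, so seat 7 = teal. Strike teal from seat 1, seat 5.
So seat 1 = green.

green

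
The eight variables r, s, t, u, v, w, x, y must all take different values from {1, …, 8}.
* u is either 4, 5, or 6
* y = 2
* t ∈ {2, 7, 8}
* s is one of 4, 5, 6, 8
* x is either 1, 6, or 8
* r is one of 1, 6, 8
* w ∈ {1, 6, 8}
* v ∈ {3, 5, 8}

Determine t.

7

y must be 2 (only option left). So t can't be 2.
The 7 still-open variables draw from only 7 values {1, 3, 4, 5, 6, 7, 8}, so each is used; only v can be 3, hence v = 3.
The 6 still-open variables draw from only 6 values {1, 4, 5, 6, 7, 8}, so each is used; only t can be 7, hence t = 7.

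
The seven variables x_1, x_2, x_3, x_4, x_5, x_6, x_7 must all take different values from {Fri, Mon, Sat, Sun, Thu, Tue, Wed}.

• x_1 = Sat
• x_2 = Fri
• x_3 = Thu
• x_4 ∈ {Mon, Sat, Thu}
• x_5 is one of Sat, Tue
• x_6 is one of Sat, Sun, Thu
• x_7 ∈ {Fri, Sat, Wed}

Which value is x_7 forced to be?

Wed

x_1 has just one choice, so x_1 = Sat. Remove Sat from x_4, x_5, x_6, x_7.
That leaves x_2 = Fri. Remove Fri from x_7.
So x_7 = Wed.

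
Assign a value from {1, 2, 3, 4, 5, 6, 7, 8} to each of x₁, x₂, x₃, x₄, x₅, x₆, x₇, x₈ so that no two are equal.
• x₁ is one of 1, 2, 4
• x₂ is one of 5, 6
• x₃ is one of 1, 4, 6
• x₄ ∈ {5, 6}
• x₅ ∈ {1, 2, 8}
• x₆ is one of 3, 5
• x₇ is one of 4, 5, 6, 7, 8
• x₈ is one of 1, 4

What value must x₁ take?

The 8 variables together cover exactly {1, 2, 3, 4, 5, 6, 7, 8} — 8 values for 8 variables — and 3 appears only in x₆'s list, so x₆ = 3.
The 7 still-open variables together cover exactly {1, 2, 4, 5, 6, 7, 8} — 7 values for 7 variables — and 7 appears only in x₇'s list, so x₇ = 7.
The 6 still-open variables together cover exactly {1, 2, 4, 5, 6, 8} — 6 values for 6 variables — and 8 appears only in x₅'s list, so x₅ = 8.
The 5 still-open variables together cover exactly {1, 2, 4, 5, 6} — 5 values for 5 variables — and 2 appears only in x₁'s list, so x₁ = 2.

2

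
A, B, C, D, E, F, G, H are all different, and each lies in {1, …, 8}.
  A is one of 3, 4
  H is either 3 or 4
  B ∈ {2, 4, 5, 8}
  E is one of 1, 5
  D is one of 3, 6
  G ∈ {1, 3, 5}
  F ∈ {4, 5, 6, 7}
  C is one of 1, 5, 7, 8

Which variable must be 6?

The 8 variables draw from only 8 values {1, 2, 3, 4, 5, 6, 7, 8}, so each is used; only B can be 2, hence B = 2.
The 7 still-open variables draw from only 7 values {1, 3, 4, 5, 6, 7, 8}, so each is used; only C can be 8, hence C = 8.
The 6 still-open variables together cover exactly {1, 3, 4, 5, 6, 7} — 6 values for 6 variables — and 7 appears only in F's list, so F = 7.
Among the 5 still-open variables, 6 fits only D (and all 5 values in {1, 3, 4, 5, 6} must be used), so D = 6.

D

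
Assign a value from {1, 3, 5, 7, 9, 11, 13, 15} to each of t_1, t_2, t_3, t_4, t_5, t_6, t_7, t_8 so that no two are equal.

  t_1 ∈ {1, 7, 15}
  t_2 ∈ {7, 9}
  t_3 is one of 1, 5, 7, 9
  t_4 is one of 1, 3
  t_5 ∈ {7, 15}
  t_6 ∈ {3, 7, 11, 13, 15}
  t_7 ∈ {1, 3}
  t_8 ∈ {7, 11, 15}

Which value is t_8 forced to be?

The 8 variables together cover exactly {1, 3, 5, 7, 9, 11, 13, 15} — 8 values for 8 variables — and 5 appears only in t_3's list, so t_3 = 5.
The 7 still-open variables draw from only 7 values {1, 3, 7, 9, 11, 13, 15}, so each is used; only t_2 can be 9, hence t_2 = 9.
Among the 6 still-open variables, 13 fits only t_6 (and all 6 values in {1, 3, 7, 11, 13, 15} must be used), so t_6 = 13.
The 5 still-open variables together cover exactly {1, 3, 7, 11, 15} — 5 values for 5 variables — and 11 appears only in t_8's list, so t_8 = 11.

11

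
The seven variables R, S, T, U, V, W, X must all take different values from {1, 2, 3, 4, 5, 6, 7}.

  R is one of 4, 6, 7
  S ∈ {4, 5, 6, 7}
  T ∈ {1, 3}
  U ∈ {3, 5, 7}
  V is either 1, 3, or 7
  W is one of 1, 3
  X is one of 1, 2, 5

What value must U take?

The 7 variables draw from only 7 values {1, 2, 3, 4, 5, 6, 7}, so each is used; only X can be 2, hence X = 2.
T and W between them cover only {1, 3} — a naked pair. Remove those values from U, V.
That leaves V = 7. Eliminate 7 elsewhere: R, S, U.
So U = 5.

5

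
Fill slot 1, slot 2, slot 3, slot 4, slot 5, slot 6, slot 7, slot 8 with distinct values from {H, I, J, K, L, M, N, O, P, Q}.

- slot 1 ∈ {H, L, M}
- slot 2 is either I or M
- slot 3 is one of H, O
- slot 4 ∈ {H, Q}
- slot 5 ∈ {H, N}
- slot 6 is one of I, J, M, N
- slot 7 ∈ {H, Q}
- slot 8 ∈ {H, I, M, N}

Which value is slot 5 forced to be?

The 8 variables draw from only 8 values {H, I, J, L, M, N, O, Q}, so each is used; only slot 6 can be J, hence slot 6 = J.
Among the 7 still-open variables, L fits only slot 1 (and all 7 values in {H, I, L, M, N, O, Q} must be used), so slot 1 = L.
Among the 6 still-open variables, O fits only slot 3 (and all 6 values in {H, I, M, N, O, Q} must be used), so slot 3 = O.
The 2 variables slot 4 and slot 7 are confined to {H, Q}, which locks those values in; drop them from slot 5, slot 8.
So slot 5 = N.

N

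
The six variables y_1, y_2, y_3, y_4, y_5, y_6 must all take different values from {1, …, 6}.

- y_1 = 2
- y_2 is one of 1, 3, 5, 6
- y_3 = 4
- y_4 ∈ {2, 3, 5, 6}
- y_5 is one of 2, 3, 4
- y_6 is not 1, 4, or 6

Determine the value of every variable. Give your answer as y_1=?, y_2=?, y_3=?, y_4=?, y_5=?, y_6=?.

y_1=2, y_2=1, y_3=4, y_4=6, y_5=3, y_6=5

y_1 must be 2 (only option left). Remove 2 from y_4, y_5, y_6.
y_3's domain is down to {4}, so y_3 = 4. Eliminate 4 elsewhere: y_5.
y_5 must be 3 (only option left). So y_2, y_4, y_6 can't be 3.
y_6 must be 5 (only option left). Eliminate 5 elsewhere: y_2, y_4.
That leaves y_4 = 6. Eliminate 6 elsewhere: y_2.
That leaves y_2 = 1.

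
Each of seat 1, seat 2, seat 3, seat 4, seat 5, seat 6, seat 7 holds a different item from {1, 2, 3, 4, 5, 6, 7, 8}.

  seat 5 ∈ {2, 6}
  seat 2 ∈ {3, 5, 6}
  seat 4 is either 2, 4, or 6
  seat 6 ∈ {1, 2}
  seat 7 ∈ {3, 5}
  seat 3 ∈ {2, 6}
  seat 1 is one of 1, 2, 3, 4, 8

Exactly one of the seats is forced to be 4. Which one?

The 7 variables draw from only 7 values {1, 2, 3, 4, 5, 6, 8}, so each is used; only seat 1 can be 8, hence seat 1 = 8.
Among the 6 still-open variables, 1 fits only seat 6 (and all 6 values in {1, 2, 3, 4, 5, 6} must be used), so seat 6 = 1.
The 5 still-open variables draw from only 5 values {2, 3, 4, 5, 6}, so each is used; only seat 4 can be 4, hence seat 4 = 4.

seat 4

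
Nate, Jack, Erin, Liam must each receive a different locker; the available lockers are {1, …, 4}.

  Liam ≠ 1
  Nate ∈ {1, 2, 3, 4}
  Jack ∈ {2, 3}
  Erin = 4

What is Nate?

Erin's domain is down to {4}, so Erin = 4. Eliminate 4 elsewhere: Nate, Liam.
The 3 still-open variables together cover exactly {1, 2, 3} — 3 values for 3 variables — and 1 appears only in Nate's list, so Nate = 1.

1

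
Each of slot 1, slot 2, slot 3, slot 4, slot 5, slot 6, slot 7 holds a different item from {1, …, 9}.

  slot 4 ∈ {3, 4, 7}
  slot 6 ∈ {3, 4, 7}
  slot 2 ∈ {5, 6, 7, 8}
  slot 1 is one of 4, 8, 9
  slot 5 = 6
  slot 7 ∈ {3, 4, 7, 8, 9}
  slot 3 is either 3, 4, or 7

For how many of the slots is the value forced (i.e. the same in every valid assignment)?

2

slot 5 has just one choice, so slot 5 = 6. Strike 6 from slot 2.
The 6 still-open variables draw from only 6 values {3, 4, 5, 7, 8, 9}, so each is used; only slot 2 can be 5, hence slot 2 = 5.
slot 3, slot 4, slot 6 share exactly the 3 values {3, 4, 7}; by pigeonhole those values go to them, so strike 3, 4, 7 from slot 1, slot 7.
Determined: slot 2=5, slot 5=6. The other slots each still have more than one consistent value. That makes 2.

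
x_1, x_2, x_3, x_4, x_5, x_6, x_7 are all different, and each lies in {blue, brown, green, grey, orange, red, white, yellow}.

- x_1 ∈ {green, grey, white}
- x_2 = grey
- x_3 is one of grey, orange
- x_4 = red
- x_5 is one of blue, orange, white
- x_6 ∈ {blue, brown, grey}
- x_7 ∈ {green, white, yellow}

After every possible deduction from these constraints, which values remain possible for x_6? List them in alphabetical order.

blue, brown

x_2 has just one choice, so x_2 = grey. Eliminate grey elsewhere: x_1, x_3, x_6.
x_3 must be orange (only option left). Remove orange from x_5.
x_4 must be red (only option left).
No further eliminations apply; x_6 can still be any of blue, brown.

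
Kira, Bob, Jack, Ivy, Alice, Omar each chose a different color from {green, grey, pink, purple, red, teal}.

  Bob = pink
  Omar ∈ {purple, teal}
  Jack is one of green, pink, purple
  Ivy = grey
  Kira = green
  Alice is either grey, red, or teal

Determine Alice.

Kira's domain is down to {green}, so Kira = green. So Jack can't be green.
Bob has just one choice, so Bob = pink. Strike pink from Jack.
Jack must be purple (only option left). Strike purple from Omar.
That leaves Ivy = grey. So Alice can't be grey.
Omar has just one choice, so Omar = teal. Remove teal from Alice.
So Alice = red.

red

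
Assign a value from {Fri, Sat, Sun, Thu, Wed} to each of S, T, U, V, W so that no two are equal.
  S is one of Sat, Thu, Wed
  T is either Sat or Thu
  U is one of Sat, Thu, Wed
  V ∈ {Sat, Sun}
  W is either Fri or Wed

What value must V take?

Sun

The 5 variables draw from only 5 values {Fri, Sat, Sun, Thu, Wed}, so each is used; only W can be Fri, hence W = Fri.
The 4 still-open variables draw from only 4 values {Sat, Sun, Thu, Wed}, so each is used; only V can be Sun, hence V = Sun.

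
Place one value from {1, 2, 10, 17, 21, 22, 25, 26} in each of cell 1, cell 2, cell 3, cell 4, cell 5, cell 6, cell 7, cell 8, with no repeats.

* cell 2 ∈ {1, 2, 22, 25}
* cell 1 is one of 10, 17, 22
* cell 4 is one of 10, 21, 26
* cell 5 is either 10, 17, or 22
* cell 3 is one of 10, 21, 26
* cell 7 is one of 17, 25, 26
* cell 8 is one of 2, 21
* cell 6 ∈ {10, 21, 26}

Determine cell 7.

25

The 8 variables together cover exactly {1, 2, 10, 17, 21, 22, 25, 26} — 8 values for 8 variables — and 1 appears only in cell 2's list, so cell 2 = 1.
Among the 7 still-open variables, 2 fits only cell 8 (and all 7 values in {2, 10, 17, 21, 22, 25, 26} must be used), so cell 8 = 2.
Among the 6 still-open variables, 25 fits only cell 7 (and all 6 values in {10, 17, 21, 22, 25, 26} must be used), so cell 7 = 25.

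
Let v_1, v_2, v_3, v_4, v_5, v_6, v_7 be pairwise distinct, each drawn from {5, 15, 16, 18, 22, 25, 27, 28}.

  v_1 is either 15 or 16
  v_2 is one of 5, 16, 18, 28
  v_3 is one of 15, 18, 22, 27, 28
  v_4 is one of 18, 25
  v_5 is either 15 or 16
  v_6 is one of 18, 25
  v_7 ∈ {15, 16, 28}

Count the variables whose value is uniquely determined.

2

v_1 and v_5 between them cover only {15, 16} — a naked pair. Remove those values from v_2, v_3, v_7.
v_7 must be 28 (only option left). Strike 28 from v_2, v_3.
v_4 and v_6 share exactly the 2 values {18, 25}; by pigeonhole those values go to them, so strike 18, 25 from v_2, v_3.
v_2's domain is down to {5}, so v_2 = 5.
Determined: v_2=5, v_7=28. The other variables each still have more than one consistent value. That makes 2.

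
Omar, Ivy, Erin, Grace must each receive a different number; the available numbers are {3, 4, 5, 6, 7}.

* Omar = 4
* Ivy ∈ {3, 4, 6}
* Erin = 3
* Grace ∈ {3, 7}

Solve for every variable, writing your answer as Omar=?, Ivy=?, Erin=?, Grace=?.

Omar=4, Ivy=6, Erin=3, Grace=7

Omar's domain is down to {4}, so Omar = 4. Remove 4 from Ivy.
That leaves Erin = 3. Strike 3 from Ivy, Grace.
Grace must be 7 (only option left).
That leaves Ivy = 6.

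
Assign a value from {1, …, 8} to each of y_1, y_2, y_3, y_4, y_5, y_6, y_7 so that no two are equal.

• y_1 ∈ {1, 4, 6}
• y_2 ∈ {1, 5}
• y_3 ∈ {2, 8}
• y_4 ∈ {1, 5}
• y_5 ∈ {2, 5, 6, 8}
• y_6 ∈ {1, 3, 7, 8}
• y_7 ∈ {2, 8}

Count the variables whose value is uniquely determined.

2

y_2 and y_4 share exactly the 2 values {1, 5}; by pigeonhole those values go to them, so strike 1, 5 from y_1, y_5, y_6.
y_3 and y_7 share exactly the 2 values {2, 8}; by pigeonhole those values go to them, so strike 2, 8 from y_5, y_6.
y_5 has just one choice, so y_5 = 6. So y_1 can't be 6.
y_1 has just one choice, so y_1 = 4.
Determined: y_1=4, y_5=6. The other variables each still have more than one consistent value. That makes 2.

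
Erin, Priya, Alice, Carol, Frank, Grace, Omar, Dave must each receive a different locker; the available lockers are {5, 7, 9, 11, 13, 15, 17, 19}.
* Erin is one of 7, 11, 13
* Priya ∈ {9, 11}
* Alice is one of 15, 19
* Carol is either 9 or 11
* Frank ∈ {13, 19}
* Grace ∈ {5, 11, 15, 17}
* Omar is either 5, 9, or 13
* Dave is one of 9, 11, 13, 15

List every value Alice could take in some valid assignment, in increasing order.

15, 19

Among the 8 variables, 7 fits only Erin (and all 8 values in {5, 7, 9, 11, 13, 15, 17, 19} must be used), so Erin = 7.
The 7 still-open variables together cover exactly {5, 9, 11, 13, 15, 17, 19} — 7 values for 7 variables — and 17 appears only in Grace's list, so Grace = 17.
Among the 6 still-open variables, 5 fits only Omar (and all 6 values in {5, 9, 11, 13, 15, 19} must be used), so Omar = 5.
Priya and Carol between them cover only {9, 11} — a naked pair. Remove those values from Dave.
No further eliminations apply; Alice can still be any of 15, 19.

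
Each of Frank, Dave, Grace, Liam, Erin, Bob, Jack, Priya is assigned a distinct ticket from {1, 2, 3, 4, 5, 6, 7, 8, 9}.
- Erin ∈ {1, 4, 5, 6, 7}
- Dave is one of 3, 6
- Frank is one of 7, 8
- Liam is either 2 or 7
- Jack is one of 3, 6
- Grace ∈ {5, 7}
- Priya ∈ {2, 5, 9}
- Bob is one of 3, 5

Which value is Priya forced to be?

Dave and Jack share exactly the 2 values {3, 6}; by pigeonhole those values go to them, so strike 3, 6 from Erin, Bob.
Bob has just one choice, so Bob = 5. Remove 5 from Grace, Erin, Priya.
That leaves Grace = 7. So Frank, Liam, Erin can't be 7.
Liam has just one choice, so Liam = 2. Remove 2 from Priya.
So Priya = 9.

9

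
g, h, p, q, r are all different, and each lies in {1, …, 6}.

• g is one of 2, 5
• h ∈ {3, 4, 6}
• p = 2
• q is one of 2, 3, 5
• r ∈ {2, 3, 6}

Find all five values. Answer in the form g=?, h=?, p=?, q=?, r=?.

g=5, h=4, p=2, q=3, r=6

p must be 2 (only option left). Remove 2 from g, q, r.
g must be 5 (only option left). Remove 5 from q.
q has just one choice, so q = 3. So h, r can't be 3.
r must be 6 (only option left). Remove 6 from h.
h's domain is down to {4}, so h = 4.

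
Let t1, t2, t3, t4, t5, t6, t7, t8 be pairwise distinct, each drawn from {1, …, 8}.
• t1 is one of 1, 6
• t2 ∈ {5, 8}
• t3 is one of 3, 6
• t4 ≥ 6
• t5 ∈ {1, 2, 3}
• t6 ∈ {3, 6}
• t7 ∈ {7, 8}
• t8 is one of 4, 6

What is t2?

5

Among the 8 variables, 2 fits only t5 (and all 8 values in {1, 2, 3, 4, 5, 6, 7, 8} must be used), so t5 = 2.
Among the 7 still-open variables, 1 fits only t1 (and all 7 values in {1, 3, 4, 5, 6, 7, 8} must be used), so t1 = 1.
The 6 still-open variables draw from only 6 values {3, 4, 5, 6, 7, 8}, so each is used; only t8 can be 4, hence t8 = 4.
Among the 5 still-open variables, 5 fits only t2 (and all 5 values in {3, 5, 6, 7, 8} must be used), so t2 = 5.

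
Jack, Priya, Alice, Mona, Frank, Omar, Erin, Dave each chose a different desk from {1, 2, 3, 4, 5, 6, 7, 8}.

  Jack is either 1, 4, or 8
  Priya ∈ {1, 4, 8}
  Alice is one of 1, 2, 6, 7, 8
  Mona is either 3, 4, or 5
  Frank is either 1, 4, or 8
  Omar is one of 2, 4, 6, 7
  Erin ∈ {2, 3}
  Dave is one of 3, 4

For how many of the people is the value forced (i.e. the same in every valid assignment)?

The 8 variables together cover exactly {1, 2, 3, 4, 5, 6, 7, 8} — 8 values for 8 variables — and 5 appears only in Mona's list, so Mona = 5.
Jack, Priya, Frank between them cover only {1, 4, 8} — a naked triple. Remove those values from Alice, Omar, Dave.
Dave has just one choice, so Dave = 3. Eliminate 3 elsewhere: Erin.
Erin must be 2 (only option left). Strike 2 from Alice, Omar.
Determined: Mona=5, Erin=2, Dave=3. The other people each still have more than one consistent value. That makes 3.

3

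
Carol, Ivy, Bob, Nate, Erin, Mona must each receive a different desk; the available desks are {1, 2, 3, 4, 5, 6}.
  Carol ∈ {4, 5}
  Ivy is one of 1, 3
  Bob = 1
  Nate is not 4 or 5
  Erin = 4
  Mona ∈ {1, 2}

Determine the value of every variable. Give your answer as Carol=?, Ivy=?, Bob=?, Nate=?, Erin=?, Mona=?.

Carol=5, Ivy=3, Bob=1, Nate=6, Erin=4, Mona=2

Bob must be 1 (only option left). Eliminate 1 elsewhere: Ivy, Nate, Mona.
Erin must be 4 (only option left). Eliminate 4 elsewhere: Carol.
That leaves Mona = 2. Remove 2 from Nate.
Carol must be 5 (only option left).
Ivy has just one choice, so Ivy = 3. So Nate can't be 3.
That leaves Nate = 6.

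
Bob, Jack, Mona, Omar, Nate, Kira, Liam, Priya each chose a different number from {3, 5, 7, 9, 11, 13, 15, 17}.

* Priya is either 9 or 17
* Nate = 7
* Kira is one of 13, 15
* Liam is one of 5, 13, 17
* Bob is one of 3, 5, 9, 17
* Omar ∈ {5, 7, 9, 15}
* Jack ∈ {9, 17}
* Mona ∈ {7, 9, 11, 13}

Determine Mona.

Nate must be 7 (only option left). Eliminate 7 elsewhere: Mona, Omar.
The 7 still-open variables draw from only 7 values {3, 5, 9, 11, 13, 15, 17}, so each is used; only Bob can be 3, hence Bob = 3.
The 6 still-open variables draw from only 6 values {5, 9, 11, 13, 15, 17}, so each is used; only Mona can be 11, hence Mona = 11.

11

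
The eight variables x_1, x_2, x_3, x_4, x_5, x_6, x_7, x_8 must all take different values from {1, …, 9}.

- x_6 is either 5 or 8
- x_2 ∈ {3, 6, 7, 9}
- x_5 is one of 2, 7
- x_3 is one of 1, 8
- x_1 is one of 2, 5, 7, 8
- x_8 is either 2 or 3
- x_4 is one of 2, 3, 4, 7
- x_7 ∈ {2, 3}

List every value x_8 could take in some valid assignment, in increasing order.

x_7 and x_8 between them cover only {2, 3} — a naked pair. Remove those values from x_1, x_2, x_4, x_5.
That leaves x_5 = 7. So x_1, x_2, x_4 can't be 7.
x_4 must be 4 (only option left).
x_1 and x_6 share exactly the 2 values {5, 8}; by pigeonhole those values go to them, so strike 5, 8 from x_3.
That leaves x_3 = 1.
No further eliminations apply; x_8 can still be any of 2, 3.

2, 3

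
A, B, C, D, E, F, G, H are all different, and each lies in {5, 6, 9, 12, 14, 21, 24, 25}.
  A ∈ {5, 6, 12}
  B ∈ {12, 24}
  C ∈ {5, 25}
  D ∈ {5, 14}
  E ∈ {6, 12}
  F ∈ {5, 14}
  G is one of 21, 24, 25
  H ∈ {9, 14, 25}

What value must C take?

The 8 variables together cover exactly {5, 6, 9, 12, 14, 21, 24, 25} — 8 values for 8 variables — and 9 appears only in H's list, so H = 9.
Among the 7 still-open variables, 21 fits only G (and all 7 values in {5, 6, 12, 14, 21, 24, 25} must be used), so G = 21.
Among the 6 still-open variables, 24 fits only B (and all 6 values in {5, 6, 12, 14, 24, 25} must be used), so B = 24.
Among the 5 still-open variables, 25 fits only C (and all 5 values in {5, 6, 12, 14, 25} must be used), so C = 25.

25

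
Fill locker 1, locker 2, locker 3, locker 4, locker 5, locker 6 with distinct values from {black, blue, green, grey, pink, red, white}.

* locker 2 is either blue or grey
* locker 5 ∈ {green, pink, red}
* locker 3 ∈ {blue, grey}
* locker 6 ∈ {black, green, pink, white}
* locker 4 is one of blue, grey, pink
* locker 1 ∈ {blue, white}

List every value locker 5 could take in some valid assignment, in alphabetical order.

locker 2 and locker 3 between them cover only {blue, grey} — a naked pair. Remove those values from locker 1, locker 4.
locker 1 must be white (only option left). Remove white from locker 6.
locker 4 must be pink (only option left). Remove pink from locker 5, locker 6.
No further eliminations apply; locker 5 can still be any of green, red.

green, red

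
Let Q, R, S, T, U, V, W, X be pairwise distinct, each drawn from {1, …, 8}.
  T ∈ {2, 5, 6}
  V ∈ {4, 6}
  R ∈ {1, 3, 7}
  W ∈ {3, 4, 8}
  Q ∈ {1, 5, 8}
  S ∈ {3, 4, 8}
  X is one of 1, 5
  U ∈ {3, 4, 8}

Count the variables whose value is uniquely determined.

Among the 8 variables, 2 fits only T (and all 8 values in {1, 2, 3, 4, 5, 6, 7, 8} must be used), so T = 2.
The 7 still-open variables draw from only 7 values {1, 3, 4, 5, 6, 7, 8}, so each is used; only V can be 6, hence V = 6.
Among the 6 still-open variables, 7 fits only R (and all 6 values in {1, 3, 4, 5, 7, 8} must be used), so R = 7.
S, U, W share exactly the 3 values {3, 4, 8}; by pigeonhole those values go to them, so strike 3, 4, 8 from Q.
Determined: R=7, T=2, V=6. The other variables each still have more than one consistent value. That makes 3.

3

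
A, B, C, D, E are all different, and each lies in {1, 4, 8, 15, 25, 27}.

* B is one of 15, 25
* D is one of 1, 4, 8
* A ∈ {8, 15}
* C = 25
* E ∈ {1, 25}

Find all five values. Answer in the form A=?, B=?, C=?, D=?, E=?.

C has just one choice, so C = 25. So B, E can't be 25.
That leaves E = 1. So D can't be 1.
B's domain is down to {15}, so B = 15. So A can't be 15.
That leaves A = 8. Remove 8 from D.
That leaves D = 4.

A=8, B=15, C=25, D=4, E=1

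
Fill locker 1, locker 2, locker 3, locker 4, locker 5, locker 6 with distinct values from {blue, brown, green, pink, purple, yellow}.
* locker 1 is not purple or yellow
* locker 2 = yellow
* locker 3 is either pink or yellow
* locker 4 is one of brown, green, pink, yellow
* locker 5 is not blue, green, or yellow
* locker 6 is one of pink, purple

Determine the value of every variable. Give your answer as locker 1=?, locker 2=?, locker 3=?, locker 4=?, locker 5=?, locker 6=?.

locker 2 must be yellow (only option left). So locker 3, locker 4 can't be yellow.
locker 3 has just one choice, so locker 3 = pink. Remove pink from locker 1, locker 4, locker 5, locker 6.
locker 6 must be purple (only option left). Remove purple from locker 5.
locker 5 must be brown (only option left). Strike brown from locker 1, locker 4.
That leaves locker 4 = green. Eliminate green elsewhere: locker 1.
That leaves locker 1 = blue.

locker 1=blue, locker 2=yellow, locker 3=pink, locker 4=green, locker 5=brown, locker 6=purple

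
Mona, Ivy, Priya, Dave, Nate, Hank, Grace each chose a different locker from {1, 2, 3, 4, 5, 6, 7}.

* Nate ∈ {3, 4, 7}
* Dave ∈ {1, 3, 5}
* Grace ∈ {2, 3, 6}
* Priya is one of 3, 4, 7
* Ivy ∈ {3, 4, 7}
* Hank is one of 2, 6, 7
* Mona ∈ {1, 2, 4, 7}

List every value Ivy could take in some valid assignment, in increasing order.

The 7 variables together cover exactly {1, 2, 3, 4, 5, 6, 7} — 7 values for 7 variables — and 5 appears only in Dave's list, so Dave = 5.
The 6 still-open variables draw from only 6 values {1, 2, 3, 4, 6, 7}, so each is used; only Mona can be 1, hence Mona = 1.
The 3 variables Ivy, Priya, Nate are confined to {3, 4, 7}, which locks those values in; drop them from Hank, Grace.
No further eliminations apply; Ivy can still be any of 3, 4, 7.

3, 4, 7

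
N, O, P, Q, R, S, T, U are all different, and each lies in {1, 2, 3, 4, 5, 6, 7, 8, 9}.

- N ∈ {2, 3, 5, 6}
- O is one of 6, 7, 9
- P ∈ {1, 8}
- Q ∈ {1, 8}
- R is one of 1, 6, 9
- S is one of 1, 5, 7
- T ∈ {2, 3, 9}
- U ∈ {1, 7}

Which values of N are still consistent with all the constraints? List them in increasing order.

2, 3

The 2 variables P and Q are confined to {1, 8}, which locks those values in; drop them from R, S, U.
That leaves U = 7. Remove 7 from O, S.
That leaves S = 5. Strike 5 from N.
O and R between them cover only {6, 9} — a naked pair. Remove those values from N, T.
No further eliminations apply; N can still be any of 2, 3.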